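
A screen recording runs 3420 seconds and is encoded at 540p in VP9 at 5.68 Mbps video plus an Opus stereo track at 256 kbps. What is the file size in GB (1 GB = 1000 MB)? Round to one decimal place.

Audio: 256 kbps = 0.256 Mbps.
Total bitrate: 5.68 + 0.256 = 5.936 Mbps.
Stream data: 5.936 Mbps × 3420 s = 20301.1 Mb.
20,301 Mb ÷ 8 = 2,538 MB → 2.538 GB.

2.5 GB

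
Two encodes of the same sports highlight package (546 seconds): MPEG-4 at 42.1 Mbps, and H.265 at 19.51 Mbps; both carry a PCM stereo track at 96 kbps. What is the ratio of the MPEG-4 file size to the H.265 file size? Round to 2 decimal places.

Audio: 96 kbps = 0.096 Mbps.
MPEG-4: 42.196 Mbps × 546 s = 23039.0 Mb = 2.880 GB.
H.265: 19.606 Mbps × 546 s = 10704.9 Mb = 1.338 GB.
Ratio: 2.880 / 1.338 = 2.152.

2.15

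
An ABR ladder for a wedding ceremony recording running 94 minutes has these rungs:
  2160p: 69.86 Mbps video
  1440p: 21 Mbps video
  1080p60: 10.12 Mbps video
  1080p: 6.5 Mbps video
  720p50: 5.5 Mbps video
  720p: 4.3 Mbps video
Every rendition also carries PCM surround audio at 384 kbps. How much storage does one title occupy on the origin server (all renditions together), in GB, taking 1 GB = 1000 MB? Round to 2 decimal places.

84.31 GB

94 min = 5640 s
Audio: 384 kbps = 0.384 Mbps.
Sum of rendition bitrates: (69.86+0.384) + (21+0.384) + (10.12+0.384) + (6.5+0.384) + (5.5+0.384) + (4.3+0.384) = 119.584 Mbps.
× 5640 s = 674,454 Mb = 84,307 MB = 84.31 GB.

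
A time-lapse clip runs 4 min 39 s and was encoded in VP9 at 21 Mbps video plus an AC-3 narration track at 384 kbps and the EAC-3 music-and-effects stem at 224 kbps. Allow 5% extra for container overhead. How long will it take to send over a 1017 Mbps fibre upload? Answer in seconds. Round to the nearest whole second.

6 seconds

4 min 39 s = 279 s
Audio total: 384 + 224 = 608 kbps = 0.608 Mbps.
Total bitrate: 21.608 Mbps.
File: 21.608 Mbps × 279 s = 6028.6 Mb.
With 5% container overhead: ×1.05. → 6330.1 Mb.
At 1017 Mbps: 6330.1 / 1017 = 6.2 s ≈ 6.22 seconds.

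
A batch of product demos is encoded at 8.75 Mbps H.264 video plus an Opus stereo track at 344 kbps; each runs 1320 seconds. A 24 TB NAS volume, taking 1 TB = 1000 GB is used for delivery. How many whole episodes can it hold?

15994

Audio: 344 kbps = 0.344 Mbps.
Total bitrate: 9.094 Mbps.
Per item: 9.094 Mbps × 1320 s = 12,004 Mb = 1,501 MB.
Capacity: 24 TB = 192,000,000 Mb; 15994.56 items → 15994 complete.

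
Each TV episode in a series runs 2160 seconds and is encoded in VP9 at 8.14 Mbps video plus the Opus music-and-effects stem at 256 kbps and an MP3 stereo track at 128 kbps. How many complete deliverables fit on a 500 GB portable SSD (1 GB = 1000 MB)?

Audio total: 256 + 128 = 384 kbps = 0.384 Mbps.
Total bitrate: 8.524 Mbps.
Per item: 8.524 Mbps × 2160 s = 18,412 Mb = 2,301 MB.
Capacity: 500 GB = 4,000,000 Mb; 217.25 items → 217 complete.

217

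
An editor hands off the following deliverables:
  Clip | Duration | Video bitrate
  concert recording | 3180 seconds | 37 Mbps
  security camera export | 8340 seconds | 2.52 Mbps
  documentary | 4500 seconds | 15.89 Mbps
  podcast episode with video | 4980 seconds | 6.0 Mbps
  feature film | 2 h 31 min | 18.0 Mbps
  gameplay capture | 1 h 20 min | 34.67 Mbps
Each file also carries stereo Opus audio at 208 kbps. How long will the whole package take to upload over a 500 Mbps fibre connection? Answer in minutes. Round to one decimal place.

19.2 minutes

Audio: 208 kbps = 0.208 Mbps.
concert recording: 37.208 Mbps × 3180 s = 118321.4 Mb
security camera export: 2.728 Mbps × 8340 s = 22751.5 Mb
documentary: 16.098 Mbps × 4500 s = 72441.0 Mb
podcast episode with video: 6.208 Mbps × 4980 s = 30915.8 Mb
feature film: 18.208 Mbps × 9060 s = 164964.5 Mb
gameplay capture: 34.878 Mbps × 4800 s = 167414.4 Mb
Total: 576808.7 Mb = 72101.1 MB.
At 500 Mbps: 576808.7 / 500 = 1154 s ≈ 19.2 minutes.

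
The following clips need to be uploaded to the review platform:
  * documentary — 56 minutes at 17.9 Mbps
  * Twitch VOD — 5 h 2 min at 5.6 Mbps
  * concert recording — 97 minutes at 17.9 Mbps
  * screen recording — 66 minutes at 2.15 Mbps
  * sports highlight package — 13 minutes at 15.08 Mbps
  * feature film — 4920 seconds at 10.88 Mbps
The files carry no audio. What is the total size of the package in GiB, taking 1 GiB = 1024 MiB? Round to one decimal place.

39.5 GiB

documentary: 17.900 Mbps × 3360 s = 60144.0 Mb
Twitch VOD: 5.600 Mbps × 18120 s = 101472.0 Mb
concert recording: 17.900 Mbps × 5820 s = 104178.0 Mb
screen recording: 2.150 Mbps × 3960 s = 8514.0 Mb
sports highlight package: 15.080 Mbps × 780 s = 11762.4 Mb
feature film: 10.880 Mbps × 4920 s = 53529.6 Mb
Total: 339600.0 Mb = 42450.0 MB.
= 39.53 GiB.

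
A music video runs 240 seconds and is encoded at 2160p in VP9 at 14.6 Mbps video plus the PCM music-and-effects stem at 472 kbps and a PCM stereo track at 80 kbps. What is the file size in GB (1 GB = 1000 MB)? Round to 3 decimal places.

0.455 GB

Audio total: 472 + 80 = 552 kbps = 0.552 Mbps.
Total bitrate: 14.6 + 0.552 = 15.152 Mbps.
Stream data: 15.152 Mbps × 240 s = 3636.5 Mb.
3,636 Mb ÷ 8 = 454.6 MB → 0.4546 GB.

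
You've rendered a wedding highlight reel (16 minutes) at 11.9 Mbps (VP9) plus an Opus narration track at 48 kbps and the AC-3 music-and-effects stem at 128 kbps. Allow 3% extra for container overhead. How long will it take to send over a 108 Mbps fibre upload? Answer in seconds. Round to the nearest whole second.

111 seconds

16 min = 960 s
Audio total: 48 + 128 = 176 kbps = 0.176 Mbps.
Total bitrate: 12.076 Mbps.
File: 12.076 Mbps × 960 s = 11593.0 Mb.
With 3% container overhead: ×1.03. → 11940.7 Mb.
At 108 Mbps: 11940.7 / 108 = 110.6 s ≈ 111 seconds.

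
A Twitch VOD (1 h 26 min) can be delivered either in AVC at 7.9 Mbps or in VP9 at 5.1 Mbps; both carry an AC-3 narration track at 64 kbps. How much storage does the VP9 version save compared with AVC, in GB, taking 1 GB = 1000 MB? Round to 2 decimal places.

1.81 GB

1 h 26 min = 86 min = 5160 s
Audio: 64 kbps = 0.064 Mbps.
AVC: 7.964 Mbps × 5160 s = 41094.2 Mb = 5.137 GB.
VP9: 5.164 Mbps × 5160 s = 26646.2 Mb = 3.331 GB.
Saving: 5.137 − 3.331 = 1.806 GB.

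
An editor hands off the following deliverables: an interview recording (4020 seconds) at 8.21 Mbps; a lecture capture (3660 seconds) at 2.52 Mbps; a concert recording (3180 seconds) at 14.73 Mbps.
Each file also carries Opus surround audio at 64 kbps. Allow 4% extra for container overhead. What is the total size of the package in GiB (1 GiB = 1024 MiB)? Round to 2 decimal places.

10.87 GiB

Audio: 64 kbps = 0.064 Mbps.
interview recording: 8.274 Mbps × 4020 s × 1.04 = 34591.9 Mb
lecture capture: 2.584 Mbps × 3660 s × 1.04 = 9835.7 Mb
concert recording: 14.794 Mbps × 3180 s × 1.04 = 48926.7 Mb
Total: 93354.4 Mb = 11669.3 MB.
= 10.87 GiB.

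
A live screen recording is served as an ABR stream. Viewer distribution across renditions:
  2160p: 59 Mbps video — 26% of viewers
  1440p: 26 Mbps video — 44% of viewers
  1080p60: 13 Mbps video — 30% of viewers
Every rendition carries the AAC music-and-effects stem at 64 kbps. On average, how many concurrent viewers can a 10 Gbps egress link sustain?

325

Audio: 64 kbps = 0.064 Mbps.
Average per-viewer bitrate: 0.26×59.064 + 0.44×26.064 + 0.30×13.064 = 30.744 Mbps.
10 Gbps = 10,000 Mbps; 10,000 / 30.744 = 325.27 → 325.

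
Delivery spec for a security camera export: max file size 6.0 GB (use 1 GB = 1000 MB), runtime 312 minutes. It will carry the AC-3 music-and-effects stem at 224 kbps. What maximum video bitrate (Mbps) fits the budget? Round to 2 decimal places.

Budget: 6.0 GB = 48000.0 Mb.
312 min = 18720 s
Total bitrate budget: 48000.0 Mb / 18720 s = 2.564 Mbps.
Audio: 224 kbps = 0.224 Mbps.
Video: 2.564 − 0.224 = 2.340 Mbps.

2.34 Mbps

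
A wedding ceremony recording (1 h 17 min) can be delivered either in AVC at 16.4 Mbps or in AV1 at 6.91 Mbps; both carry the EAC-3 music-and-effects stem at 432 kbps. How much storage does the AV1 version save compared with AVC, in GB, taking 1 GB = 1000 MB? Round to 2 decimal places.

1 h 17 min = 77 min = 4620 s
Audio: 432 kbps = 0.432 Mbps.
AVC: 16.832 Mbps × 4620 s = 77763.8 Mb = 9.720 GB.
AV1: 7.342 Mbps × 4620 s = 33920.0 Mb = 4.240 GB.
Saving: 9.720 − 4.240 = 5.480 GB.

5.48 GB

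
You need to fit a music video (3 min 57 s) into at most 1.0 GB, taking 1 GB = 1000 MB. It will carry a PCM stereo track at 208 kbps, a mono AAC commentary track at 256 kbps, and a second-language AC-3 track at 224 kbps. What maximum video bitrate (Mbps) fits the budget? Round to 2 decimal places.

Budget: 1.0 GB = 8000.0 Mb.
3 min 57 s = 237 s
Total bitrate budget: 8000.0 Mb / 237 s = 33.755 Mbps.
Audio total: 208 + 256 + 224 = 688 kbps = 0.688 Mbps.
Video: 33.755 − 0.688 = 33.067 Mbps.

33.07 Mbps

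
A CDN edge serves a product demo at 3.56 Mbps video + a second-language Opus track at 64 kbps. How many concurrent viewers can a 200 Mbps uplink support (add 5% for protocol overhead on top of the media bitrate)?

52

Audio: 64 kbps = 0.064 Mbps.
Per-viewer media rate: 3.624 Mbps.
On the wire with 5% overhead: 3.805 Mbps.
200 Mbps = 200.0 Mbps; 200.0 / 3.805 = 52.56 → 52 viewers.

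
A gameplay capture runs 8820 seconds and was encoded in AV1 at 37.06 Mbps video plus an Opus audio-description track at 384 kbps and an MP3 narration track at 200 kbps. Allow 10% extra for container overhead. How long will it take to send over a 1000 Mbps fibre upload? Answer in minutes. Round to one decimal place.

Audio total: 384 + 200 = 584 kbps = 0.584 Mbps.
Total bitrate: 37.644 Mbps.
File: 37.644 Mbps × 8820 s = 332020.1 Mb.
With 10% container overhead: ×1.10. → 365222.1 Mb.
At 1000 Mbps: 365222.1 / 1000 = 365.2 s ≈ 6.09 minutes.

6.1 minutes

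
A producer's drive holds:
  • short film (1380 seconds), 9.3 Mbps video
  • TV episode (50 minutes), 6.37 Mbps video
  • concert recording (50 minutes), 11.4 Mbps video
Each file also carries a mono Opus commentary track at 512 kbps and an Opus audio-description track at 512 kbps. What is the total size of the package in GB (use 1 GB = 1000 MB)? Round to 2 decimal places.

Audio total: 512 + 512 = 1024 kbps = 1.024 Mbps.
short film: 10.324 Mbps × 1380 s = 14247.1 Mb
TV episode: 7.394 Mbps × 3000 s = 22182.0 Mb
concert recording: 12.424 Mbps × 3000 s = 37272.0 Mb
Total: 73701.1 Mb = 9212.6 MB.
= 9.213 GB.

9.21 GB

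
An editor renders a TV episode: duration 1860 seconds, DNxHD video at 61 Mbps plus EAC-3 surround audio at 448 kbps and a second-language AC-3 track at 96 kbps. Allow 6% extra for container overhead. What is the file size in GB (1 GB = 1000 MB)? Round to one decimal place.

Audio total: 448 + 96 = 544 kbps = 0.544 Mbps.
Total bitrate: 61 + 0.544 = 61.544 Mbps.
Stream data: 61.544 Mbps × 1860 s = 114471.8 Mb.
With 6% container overhead: ×1.06.
121,340 Mb ÷ 8 = 15,168 MB → 15.17 GB.

15.2 GB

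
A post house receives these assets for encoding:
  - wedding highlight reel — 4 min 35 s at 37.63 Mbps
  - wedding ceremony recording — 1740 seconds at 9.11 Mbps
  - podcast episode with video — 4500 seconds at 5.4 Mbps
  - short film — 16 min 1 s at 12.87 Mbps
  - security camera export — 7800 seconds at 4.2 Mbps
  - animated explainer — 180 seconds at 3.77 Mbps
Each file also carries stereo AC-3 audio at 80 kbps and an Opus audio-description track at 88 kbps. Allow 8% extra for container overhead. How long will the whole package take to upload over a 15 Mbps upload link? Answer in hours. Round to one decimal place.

Audio total: 80 + 88 = 168 kbps = 0.168 Mbps.
wedding highlight reel: 37.798 Mbps × 275 s × 1.08 = 11226.0 Mb
wedding ceremony recording: 9.278 Mbps × 1740 s × 1.08 = 17435.2 Mb
podcast episode with video: 5.568 Mbps × 4500 s × 1.08 = 27060.5 Mb
short film: 13.038 Mbps × 961 s × 1.08 = 13531.9 Mb
security camera export: 4.368 Mbps × 7800 s × 1.08 = 36796.0 Mb
animated explainer: 3.938 Mbps × 180 s × 1.08 = 765.5 Mb
Total: 106815.2 Mb = 13351.9 MB.
At 15 Mbps: 106815.2 / 15 = 7121 s ≈ 1.98 hours.

2.0 hours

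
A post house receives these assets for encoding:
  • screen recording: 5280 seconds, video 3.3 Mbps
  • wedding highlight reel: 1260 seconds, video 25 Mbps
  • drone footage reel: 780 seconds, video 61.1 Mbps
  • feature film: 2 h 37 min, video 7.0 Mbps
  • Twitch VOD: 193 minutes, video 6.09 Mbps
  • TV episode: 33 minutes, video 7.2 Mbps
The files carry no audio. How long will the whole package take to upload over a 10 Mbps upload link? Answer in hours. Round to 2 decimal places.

screen recording: 3.300 Mbps × 5280 s = 17424.0 Mb
wedding highlight reel: 25.000 Mbps × 1260 s = 31500.0 Mb
drone footage reel: 61.100 Mbps × 780 s = 47658.0 Mb
feature film: 7.000 Mbps × 9420 s = 65940.0 Mb
Twitch VOD: 6.090 Mbps × 11580 s = 70522.2 Mb
TV episode: 7.200 Mbps × 1980 s = 14256.0 Mb
Total: 247300.2 Mb = 30912.5 MB.
At 10 Mbps: 247300.2 / 10 = 24730 s ≈ 6.87 hours.

6.87 hours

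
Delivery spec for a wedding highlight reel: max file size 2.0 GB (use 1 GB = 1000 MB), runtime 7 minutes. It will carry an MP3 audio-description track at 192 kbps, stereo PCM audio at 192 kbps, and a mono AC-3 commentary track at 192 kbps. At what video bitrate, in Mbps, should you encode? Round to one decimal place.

Budget: 2.0 GB = 16000.0 Mb.
7 min = 420 s
Total bitrate budget: 16000.0 Mb / 420 s = 38.095 Mbps.
Audio total: 192 + 192 + 192 = 576 kbps = 0.576 Mbps.
Video: 38.095 − 0.576 = 37.519 Mbps.

37.5 Mbps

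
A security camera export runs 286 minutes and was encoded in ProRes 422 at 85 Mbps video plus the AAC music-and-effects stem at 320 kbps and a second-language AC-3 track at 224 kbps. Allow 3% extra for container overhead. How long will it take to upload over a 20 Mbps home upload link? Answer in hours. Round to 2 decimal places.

21.00 hours

286 min = 17160 s
Audio total: 320 + 224 = 544 kbps = 0.544 Mbps.
Total bitrate: 85.544 Mbps.
File: 85.544 Mbps × 17160 s = 1467935.0 Mb.
With 3% container overhead: ×1.03. → 1511973.1 Mb.
At 20 Mbps: 1511973.1 / 20 = 75598.7 s ≈ 21 hours.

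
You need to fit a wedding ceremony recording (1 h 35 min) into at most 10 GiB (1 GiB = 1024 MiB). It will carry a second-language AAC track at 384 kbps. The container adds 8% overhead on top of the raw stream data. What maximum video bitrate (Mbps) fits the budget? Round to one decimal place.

Budget: 10 GiB = 85899.3 Mb.
Stream payload after overhead: 85899.3 / 1.08 = 79536.4 Mb.
1 h 35 min = 95 min = 5700 s
Total bitrate budget: 79536.4 Mb / 5700 s = 13.954 Mbps.
Audio: 384 kbps = 0.384 Mbps.
Video: 13.954 − 0.384 = 13.570 Mbps.

13.6 Mbps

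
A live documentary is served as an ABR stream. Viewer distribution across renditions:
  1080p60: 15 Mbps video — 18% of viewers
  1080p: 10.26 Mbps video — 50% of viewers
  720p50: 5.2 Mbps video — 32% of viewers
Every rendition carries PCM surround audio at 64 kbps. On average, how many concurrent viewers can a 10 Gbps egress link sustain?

Audio: 64 kbps = 0.064 Mbps.
Average per-viewer bitrate: 0.18×15.064 + 0.50×10.324 + 0.32×5.264 = 9.558 Mbps.
10 Gbps = 10,000 Mbps; 10,000 / 9.558 = 1046.24 → 1046.

1046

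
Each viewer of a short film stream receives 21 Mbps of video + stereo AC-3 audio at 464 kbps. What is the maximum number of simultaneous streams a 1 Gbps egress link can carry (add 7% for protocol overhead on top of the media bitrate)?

43

Audio: 464 kbps = 0.464 Mbps.
Per-viewer media rate: 21.464 Mbps.
On the wire with 7% overhead: 22.966 Mbps.
1 Gbps = 1,000 Mbps; 1,000 / 22.966 = 43.54 → 43 viewers.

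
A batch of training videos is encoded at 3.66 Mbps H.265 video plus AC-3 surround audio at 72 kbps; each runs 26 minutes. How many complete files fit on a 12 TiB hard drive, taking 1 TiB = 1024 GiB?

26 min = 1560 s
Audio: 72 kbps = 0.072 Mbps.
Total bitrate: 3.732 Mbps.
Per item: 3.732 Mbps × 1560 s = 5,822 Mb = 727.7 MB.
Capacity: 12 TiB = 105,553,116 Mb; 18130.29 items → 18130 complete.

18130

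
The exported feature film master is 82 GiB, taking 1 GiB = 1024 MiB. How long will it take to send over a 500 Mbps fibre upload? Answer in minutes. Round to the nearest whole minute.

23 minutes

File: 82 GiB = 704374.6 Mb.
At 500 Mbps: 704374.6 / 500 = 1408.7 s ≈ 23.5 minutes.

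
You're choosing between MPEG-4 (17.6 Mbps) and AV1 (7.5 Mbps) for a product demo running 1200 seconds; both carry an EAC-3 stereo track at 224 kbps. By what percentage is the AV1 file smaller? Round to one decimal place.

Audio: 224 kbps = 0.224 Mbps.
MPEG-4: 17.824 Mbps × 1200 s = 21388.8 Mb = 2.674 GB.
AV1: 7.724 Mbps × 1200 s = 9268.8 Mb = 1.159 GB.
Reduction: (1 − 1.159/2.674) × 100 = 56.67%.

56.7%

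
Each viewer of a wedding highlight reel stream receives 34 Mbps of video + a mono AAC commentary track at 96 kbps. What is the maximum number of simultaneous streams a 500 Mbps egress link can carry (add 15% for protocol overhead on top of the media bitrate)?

12

Audio: 96 kbps = 0.096 Mbps.
Per-viewer media rate: 34.096 Mbps.
On the wire with 15% overhead: 39.210 Mbps.
500 Mbps = 500.0 Mbps; 500.0 / 39.210 = 12.75 → 12 viewers.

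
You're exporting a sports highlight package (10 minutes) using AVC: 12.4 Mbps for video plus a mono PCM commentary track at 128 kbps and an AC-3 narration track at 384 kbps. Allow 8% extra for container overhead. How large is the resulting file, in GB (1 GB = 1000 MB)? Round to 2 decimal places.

1.05 GB

10 min = 600 s
Audio total: 128 + 384 = 512 kbps = 0.512 Mbps.
Total bitrate: 12.4 + 0.512 = 12.912 Mbps.
Stream data: 12.912 Mbps × 600 s = 7747.2 Mb.
With 8% container overhead: ×1.08.
8,367 Mb ÷ 8 = 1,046 MB → 1.046 GB.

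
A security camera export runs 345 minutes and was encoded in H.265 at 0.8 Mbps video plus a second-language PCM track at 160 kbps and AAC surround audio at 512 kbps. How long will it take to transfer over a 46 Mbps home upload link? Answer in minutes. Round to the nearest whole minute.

345 min = 20700 s
Audio total: 160 + 512 = 672 kbps = 0.672 Mbps.
Total bitrate: 1.472 Mbps.
File: 1.472 Mbps × 20700 s = 30470.4 Mb.
At 46 Mbps: 30470.4 / 46 = 662.4 s ≈ 11 minutes.

11 minutes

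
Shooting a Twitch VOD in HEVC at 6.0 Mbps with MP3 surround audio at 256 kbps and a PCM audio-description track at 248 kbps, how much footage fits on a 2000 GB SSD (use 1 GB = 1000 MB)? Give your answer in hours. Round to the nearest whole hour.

Audio total: 256 + 248 = 504 kbps = 0.504 Mbps.
Total bitrate: 6.0 + 0.504 = 6.504 Mbps.
Capacity: 2000 GB = 16,000,000 Mb.
Recording time: 16,000,000 / 6.504 = 2,460,025 s ≈ 683 hours.

683 hours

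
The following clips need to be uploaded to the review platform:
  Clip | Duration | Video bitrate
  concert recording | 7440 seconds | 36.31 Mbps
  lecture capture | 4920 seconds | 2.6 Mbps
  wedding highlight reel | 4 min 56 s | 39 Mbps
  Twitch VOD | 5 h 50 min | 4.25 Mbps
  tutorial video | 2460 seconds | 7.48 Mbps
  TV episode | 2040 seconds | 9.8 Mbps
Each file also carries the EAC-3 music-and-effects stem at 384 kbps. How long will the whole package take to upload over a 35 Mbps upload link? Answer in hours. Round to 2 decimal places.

Audio: 384 kbps = 0.384 Mbps.
concert recording: 36.694 Mbps × 7440 s = 273003.4 Mb
lecture capture: 2.984 Mbps × 4920 s = 14681.3 Mb
wedding highlight reel: 39.384 Mbps × 296 s = 11657.7 Mb
Twitch VOD: 4.634 Mbps × 21000 s = 97314.0 Mb
tutorial video: 7.864 Mbps × 2460 s = 19345.4 Mb
TV episode: 10.184 Mbps × 2040 s = 20775.4 Mb
Total: 436777.1 Mb = 54597.1 MB.
At 35 Mbps: 436777.1 / 35 = 12479 s ≈ 3.47 hours.

3.47 hours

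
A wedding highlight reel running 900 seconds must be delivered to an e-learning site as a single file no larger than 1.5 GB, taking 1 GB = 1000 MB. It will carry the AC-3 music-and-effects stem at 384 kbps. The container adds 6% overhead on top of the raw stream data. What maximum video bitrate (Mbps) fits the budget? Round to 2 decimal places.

12.19 Mbps

Budget: 1.5 GB = 12000.0 Mb.
Stream payload after overhead: 12000.0 / 1.06 = 11320.8 Mb.
Total bitrate budget: 11320.8 Mb / 900 s = 12.579 Mbps.
Audio: 384 kbps = 0.384 Mbps.
Video: 12.579 − 0.384 = 12.195 Mbps.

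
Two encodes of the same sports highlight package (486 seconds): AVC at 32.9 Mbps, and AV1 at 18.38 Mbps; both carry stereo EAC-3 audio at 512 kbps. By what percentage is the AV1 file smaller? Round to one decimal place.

43.5%

Audio: 512 kbps = 0.512 Mbps.
AVC: 33.412 Mbps × 486 s = 16238.2 Mb = 2.030 GB.
AV1: 18.892 Mbps × 486 s = 9181.5 Mb = 1.148 GB.
Reduction: (1 − 1.148/2.030) × 100 = 43.46%.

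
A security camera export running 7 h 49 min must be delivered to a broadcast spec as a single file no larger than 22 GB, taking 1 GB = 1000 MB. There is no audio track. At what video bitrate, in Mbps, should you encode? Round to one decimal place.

Budget: 22 GB = 176000.0 Mb.
7 h 49 min = 469 min = 28140 s
Total bitrate budget: 176000.0 Mb / 28140 s = 6.254 Mbps.

6.3 Mbps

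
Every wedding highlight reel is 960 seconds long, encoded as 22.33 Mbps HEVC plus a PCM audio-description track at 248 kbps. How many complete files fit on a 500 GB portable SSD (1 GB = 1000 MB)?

184

Audio: 248 kbps = 0.248 Mbps.
Total bitrate: 22.578 Mbps.
Per item: 22.578 Mbps × 960 s = 21,675 Mb = 2,709 MB.
Capacity: 500 GB = 4,000,000 Mb; 184.55 items → 184 complete.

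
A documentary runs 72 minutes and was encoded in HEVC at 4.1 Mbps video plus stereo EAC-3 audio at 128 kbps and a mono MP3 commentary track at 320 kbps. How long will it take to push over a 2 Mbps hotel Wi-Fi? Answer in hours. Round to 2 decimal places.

2.73 hours

72 min = 4320 s
Audio total: 128 + 320 = 448 kbps = 0.448 Mbps.
Total bitrate: 4.548 Mbps.
File: 4.548 Mbps × 4320 s = 19647.4 Mb.
At 2 Mbps: 19647.4 / 2 = 9823.7 s ≈ 2.73 hours.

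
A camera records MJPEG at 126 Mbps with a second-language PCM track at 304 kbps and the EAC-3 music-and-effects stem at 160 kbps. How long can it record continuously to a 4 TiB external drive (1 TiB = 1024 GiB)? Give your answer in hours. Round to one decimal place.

77.3 hours

Audio total: 304 + 160 = 464 kbps = 0.464 Mbps.
Total bitrate: 126 + 0.464 = 126.464 Mbps.
Capacity: 4 TiB = 35,184,372 Mb.
Recording time: 35,184,372 / 126.464 = 278,217 s ≈ 77.3 hours.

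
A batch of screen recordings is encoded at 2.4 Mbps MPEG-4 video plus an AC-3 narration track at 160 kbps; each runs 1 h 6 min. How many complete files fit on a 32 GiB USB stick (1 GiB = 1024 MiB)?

27

1 h 6 min = 66 min = 3960 s
Audio: 160 kbps = 0.160 Mbps.
Total bitrate: 2.560 Mbps.
Per item: 2.560 Mbps × 3960 s = 10,138 Mb = 1,267 MB.
Capacity: 32 GiB = 274,878 Mb; 27.11 items → 27 complete.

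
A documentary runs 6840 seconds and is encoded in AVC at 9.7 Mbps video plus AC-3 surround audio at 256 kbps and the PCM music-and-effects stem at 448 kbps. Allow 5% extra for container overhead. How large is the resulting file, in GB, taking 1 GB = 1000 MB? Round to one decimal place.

Audio total: 256 + 448 = 704 kbps = 0.704 Mbps.
Total bitrate: 9.7 + 0.704 = 10.404 Mbps.
Stream data: 10.404 Mbps × 6840 s = 71163.4 Mb.
With 5% container overhead: ×1.05.
74,722 Mb ÷ 8 = 9,340 MB → 9.340 GB.

9.3 GB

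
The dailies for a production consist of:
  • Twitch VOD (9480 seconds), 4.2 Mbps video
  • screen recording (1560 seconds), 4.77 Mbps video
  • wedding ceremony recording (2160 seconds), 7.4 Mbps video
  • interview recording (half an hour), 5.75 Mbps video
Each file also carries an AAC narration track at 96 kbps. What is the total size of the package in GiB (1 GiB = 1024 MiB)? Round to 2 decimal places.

Audio: 96 kbps = 0.096 Mbps.
Twitch VOD: 4.296 Mbps × 9480 s = 40726.1 Mb
screen recording: 4.866 Mbps × 1560 s = 7591.0 Mb
wedding ceremony recording: 7.496 Mbps × 2160 s = 16191.4 Mb
interview recording: 5.846 Mbps × 1800 s = 10522.8 Mb
Total: 75031.2 Mb = 9378.9 MB.
= 8.735 GiB.

8.73 GiB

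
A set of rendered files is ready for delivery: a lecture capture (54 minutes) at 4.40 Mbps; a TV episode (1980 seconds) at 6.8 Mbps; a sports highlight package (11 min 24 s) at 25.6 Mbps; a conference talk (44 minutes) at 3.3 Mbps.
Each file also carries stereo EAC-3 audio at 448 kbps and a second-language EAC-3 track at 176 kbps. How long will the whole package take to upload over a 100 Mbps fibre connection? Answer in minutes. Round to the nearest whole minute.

Audio total: 448 + 176 = 624 kbps = 0.624 Mbps.
lecture capture: 5.024 Mbps × 3240 s = 16277.8 Mb
TV episode: 7.424 Mbps × 1980 s = 14699.5 Mb
sports highlight package: 26.224 Mbps × 684 s = 17937.2 Mb
conference talk: 3.924 Mbps × 2640 s = 10359.4 Mb
Total: 59273.9 Mb = 7409.2 MB.
At 100 Mbps: 59273.9 / 100 = 593 s ≈ 9.88 minutes.

10 minutes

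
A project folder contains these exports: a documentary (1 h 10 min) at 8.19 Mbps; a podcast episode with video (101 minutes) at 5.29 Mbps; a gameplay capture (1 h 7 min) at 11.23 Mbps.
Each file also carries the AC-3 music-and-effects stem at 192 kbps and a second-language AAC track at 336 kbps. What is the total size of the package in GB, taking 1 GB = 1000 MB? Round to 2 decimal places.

Audio total: 192 + 336 = 528 kbps = 0.528 Mbps.
documentary: 8.718 Mbps × 4200 s = 36615.6 Mb
podcast episode with video: 5.818 Mbps × 6060 s = 35257.1 Mb
gameplay capture: 11.758 Mbps × 4020 s = 47267.2 Mb
Total: 119139.8 Mb = 14892.5 MB.
= 14.89 GB.

14.89 GB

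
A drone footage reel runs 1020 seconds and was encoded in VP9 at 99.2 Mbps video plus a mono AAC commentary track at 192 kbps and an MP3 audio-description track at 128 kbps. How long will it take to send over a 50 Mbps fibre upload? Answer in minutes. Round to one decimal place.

33.8 minutes

Audio total: 192 + 128 = 320 kbps = 0.320 Mbps.
Total bitrate: 99.520 Mbps.
File: 99.520 Mbps × 1020 s = 101510.4 Mb.
At 50 Mbps: 101510.4 / 50 = 2030.2 s ≈ 33.8 minutes.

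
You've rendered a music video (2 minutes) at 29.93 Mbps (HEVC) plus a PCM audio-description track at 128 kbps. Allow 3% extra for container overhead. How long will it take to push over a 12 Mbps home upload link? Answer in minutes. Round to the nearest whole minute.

2 min = 120 s
Audio: 128 kbps = 0.128 Mbps.
Total bitrate: 30.058 Mbps.
File: 30.058 Mbps × 120 s = 3607.0 Mb.
With 3% container overhead: ×1.03. → 3715.2 Mb.
At 12 Mbps: 3715.2 / 12 = 309.6 s ≈ 5.16 minutes.

5 minutes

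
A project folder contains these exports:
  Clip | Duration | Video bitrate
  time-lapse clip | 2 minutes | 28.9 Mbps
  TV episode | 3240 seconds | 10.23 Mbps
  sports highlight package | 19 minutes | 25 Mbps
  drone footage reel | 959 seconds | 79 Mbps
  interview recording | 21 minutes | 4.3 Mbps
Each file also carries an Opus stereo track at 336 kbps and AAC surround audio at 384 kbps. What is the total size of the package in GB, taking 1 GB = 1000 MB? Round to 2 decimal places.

Audio total: 336 + 384 = 720 kbps = 0.720 Mbps.
time-lapse clip: 29.620 Mbps × 120 s = 3554.4 Mb
TV episode: 10.950 Mbps × 3240 s = 35478.0 Mb
sports highlight package: 25.720 Mbps × 1140 s = 29320.8 Mb
drone footage reel: 79.720 Mbps × 959 s = 76451.5 Mb
interview recording: 5.020 Mbps × 1260 s = 6325.2 Mb
Total: 151129.9 Mb = 18891.2 MB.
= 18.89 GB.

18.89 GB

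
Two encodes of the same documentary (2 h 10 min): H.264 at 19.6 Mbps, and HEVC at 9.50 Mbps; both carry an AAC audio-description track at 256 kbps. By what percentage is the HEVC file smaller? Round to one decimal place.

2 h 10 min = 130 min = 7800 s
Audio: 256 kbps = 0.256 Mbps.
H.264: 19.856 Mbps × 7800 s = 154876.8 Mb = 18.030 GiB.
HEVC: 9.756 Mbps × 7800 s = 76096.8 Mb = 8.859 GiB.
Reduction: (1 − 8.859/18.030) × 100 = 50.87%.

50.9%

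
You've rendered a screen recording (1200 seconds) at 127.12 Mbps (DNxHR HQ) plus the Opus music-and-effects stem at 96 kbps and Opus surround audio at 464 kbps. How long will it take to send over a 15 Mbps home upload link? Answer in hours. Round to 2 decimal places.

2.84 hours

Audio total: 96 + 464 = 560 kbps = 0.560 Mbps.
Total bitrate: 127.680 Mbps.
File: 127.680 Mbps × 1200 s = 153216.0 Mb.
At 15 Mbps: 153216.0 / 15 = 10214.4 s ≈ 2.84 hours.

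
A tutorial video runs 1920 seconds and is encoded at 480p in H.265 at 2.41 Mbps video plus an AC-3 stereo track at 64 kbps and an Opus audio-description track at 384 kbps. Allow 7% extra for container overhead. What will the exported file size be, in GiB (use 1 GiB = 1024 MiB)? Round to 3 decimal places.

0.684 GiB

Audio total: 64 + 384 = 448 kbps = 0.448 Mbps.
Total bitrate: 2.41 + 0.448 = 2.858 Mbps.
Stream data: 2.858 Mbps × 1920 s = 5487.4 Mb.
With 7% container overhead: ×1.07.
5,871 Mb = 733,934,400 bytes ÷ 1,073,741,824 = 0.6835 GiB.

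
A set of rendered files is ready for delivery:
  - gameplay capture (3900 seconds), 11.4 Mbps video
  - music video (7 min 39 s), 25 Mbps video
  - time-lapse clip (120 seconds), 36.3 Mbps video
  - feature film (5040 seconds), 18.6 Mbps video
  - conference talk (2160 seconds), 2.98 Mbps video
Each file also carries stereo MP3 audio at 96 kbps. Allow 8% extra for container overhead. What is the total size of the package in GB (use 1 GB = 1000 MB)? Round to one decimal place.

21.8 GB

Audio: 96 kbps = 0.096 Mbps.
gameplay capture: 11.496 Mbps × 3900 s × 1.08 = 48421.2 Mb
music video: 25.096 Mbps × 459 s × 1.08 = 12440.6 Mb
time-lapse clip: 36.396 Mbps × 120 s × 1.08 = 4716.9 Mb
feature film: 18.696 Mbps × 5040 s × 1.08 = 101766.1 Mb
conference talk: 3.076 Mbps × 2160 s × 1.08 = 7175.7 Mb
Total: 174520.4 Mb = 21815.1 MB.
= 21.82 GB.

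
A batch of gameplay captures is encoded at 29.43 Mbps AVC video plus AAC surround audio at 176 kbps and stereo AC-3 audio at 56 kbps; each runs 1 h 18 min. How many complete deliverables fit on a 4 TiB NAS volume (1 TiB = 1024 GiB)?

1 h 18 min = 78 min = 4680 s
Audio total: 176 + 56 = 232 kbps = 0.232 Mbps.
Total bitrate: 29.662 Mbps.
Per item: 29.662 Mbps × 4680 s = 138,818 Mb = 17,352 MB.
Capacity: 4 TiB = 35,184,372 Mb; 253.46 items → 253 complete.

253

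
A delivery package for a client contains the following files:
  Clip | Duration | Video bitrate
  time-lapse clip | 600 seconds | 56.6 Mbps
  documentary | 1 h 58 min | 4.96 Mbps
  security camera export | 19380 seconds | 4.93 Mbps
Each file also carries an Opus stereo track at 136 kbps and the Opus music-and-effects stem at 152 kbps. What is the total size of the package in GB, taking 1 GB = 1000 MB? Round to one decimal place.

21.6 GB

Audio total: 136 + 152 = 288 kbps = 0.288 Mbps.
time-lapse clip: 56.888 Mbps × 600 s = 34132.8 Mb
documentary: 5.248 Mbps × 7080 s = 37155.8 Mb
security camera export: 5.218 Mbps × 19380 s = 101124.8 Mb
Total: 172413.5 Mb = 21551.7 MB.
= 21.55 GB.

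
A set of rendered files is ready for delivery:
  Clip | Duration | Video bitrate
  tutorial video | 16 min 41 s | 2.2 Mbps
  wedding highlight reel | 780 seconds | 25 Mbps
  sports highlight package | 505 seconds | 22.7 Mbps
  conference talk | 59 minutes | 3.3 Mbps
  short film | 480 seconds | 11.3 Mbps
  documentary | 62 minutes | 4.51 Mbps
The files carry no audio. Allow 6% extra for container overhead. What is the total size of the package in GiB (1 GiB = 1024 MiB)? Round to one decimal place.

tutorial video: 2.200 Mbps × 1001 s × 1.06 = 2334.3 Mb
wedding highlight reel: 25.000 Mbps × 780 s × 1.06 = 20670.0 Mb
sports highlight package: 22.700 Mbps × 505 s × 1.06 = 12151.3 Mb
conference talk: 3.300 Mbps × 3540 s × 1.06 = 12382.9 Mb
short film: 11.300 Mbps × 480 s × 1.06 = 5749.4 Mb
documentary: 4.510 Mbps × 3720 s × 1.06 = 17783.8 Mb
Total: 71071.8 Mb = 8884.0 MB.
= 8.274 GiB.

8.3 GiB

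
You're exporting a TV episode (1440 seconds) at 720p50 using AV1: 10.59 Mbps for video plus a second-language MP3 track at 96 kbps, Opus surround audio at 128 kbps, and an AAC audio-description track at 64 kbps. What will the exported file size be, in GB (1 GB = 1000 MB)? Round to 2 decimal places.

1.96 GB

Audio total: 96 + 128 + 64 = 288 kbps = 0.288 Mbps.
Total bitrate: 10.59 + 0.288 = 10.878 Mbps.
Stream data: 10.878 Mbps × 1440 s = 15664.3 Mb.
15,664 Mb ÷ 8 = 1,958 MB → 1.958 GB.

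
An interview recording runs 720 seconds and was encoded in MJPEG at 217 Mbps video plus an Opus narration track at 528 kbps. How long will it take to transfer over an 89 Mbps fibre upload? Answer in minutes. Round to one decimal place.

Audio: 528 kbps = 0.528 Mbps.
Total bitrate: 217.528 Mbps.
File: 217.528 Mbps × 720 s = 156620.2 Mb.
At 89 Mbps: 156620.2 / 89 = 1759.8 s ≈ 29.3 minutes.

29.3 minutes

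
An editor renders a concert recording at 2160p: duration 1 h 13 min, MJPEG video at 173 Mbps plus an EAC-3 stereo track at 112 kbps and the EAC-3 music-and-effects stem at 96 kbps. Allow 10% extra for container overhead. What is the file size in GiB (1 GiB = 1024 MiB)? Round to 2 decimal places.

97.15 GiB

1 h 13 min = 73 min = 4380 s
Audio total: 112 + 96 = 208 kbps = 0.208 Mbps.
Total bitrate: 173 + 0.208 = 173.208 Mbps.
Stream data: 173.208 Mbps × 4380 s = 758651.0 Mb.
With 10% container overhead: ×1.10.
834,516 Mb = 104,314,518,000 bytes ÷ 1,073,741,824 = 97.15 GiB.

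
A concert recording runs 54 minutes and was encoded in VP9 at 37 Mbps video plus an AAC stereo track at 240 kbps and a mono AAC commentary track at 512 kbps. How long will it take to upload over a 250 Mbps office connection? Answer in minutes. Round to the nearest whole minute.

8 minutes

54 min = 3240 s
Audio total: 240 + 512 = 752 kbps = 0.752 Mbps.
Total bitrate: 37.752 Mbps.
File: 37.752 Mbps × 3240 s = 122316.5 Mb.
At 250 Mbps: 122316.5 / 250 = 489.3 s ≈ 8.15 minutes.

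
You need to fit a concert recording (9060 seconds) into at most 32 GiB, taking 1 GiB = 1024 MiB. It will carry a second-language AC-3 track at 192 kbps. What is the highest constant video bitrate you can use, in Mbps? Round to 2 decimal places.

Budget: 32 GiB = 274877.9 Mb.
Total bitrate budget: 274877.9 Mb / 9060 s = 30.340 Mbps.
Audio: 192 kbps = 0.192 Mbps.
Video: 30.340 − 0.192 = 30.148 Mbps.

30.15 Mbps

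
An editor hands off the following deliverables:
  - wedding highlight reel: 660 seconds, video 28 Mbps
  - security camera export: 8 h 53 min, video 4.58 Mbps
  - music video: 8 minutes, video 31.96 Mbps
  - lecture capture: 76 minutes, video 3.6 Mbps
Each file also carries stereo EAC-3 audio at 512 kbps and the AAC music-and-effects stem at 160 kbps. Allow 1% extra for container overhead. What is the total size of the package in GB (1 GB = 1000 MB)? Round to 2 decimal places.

Audio total: 512 + 160 = 672 kbps = 0.672 Mbps.
wedding highlight reel: 28.672 Mbps × 660 s × 1.01 = 19112.8 Mb
security camera export: 5.252 Mbps × 31980 s × 1.01 = 169638.5 Mb
music video: 32.632 Mbps × 480 s × 1.01 = 15820.0 Mb
lecture capture: 4.272 Mbps × 4560 s × 1.01 = 19675.1 Mb
Total: 224246.4 Mb = 28030.8 MB.
= 28.03 GB.

28.03 GB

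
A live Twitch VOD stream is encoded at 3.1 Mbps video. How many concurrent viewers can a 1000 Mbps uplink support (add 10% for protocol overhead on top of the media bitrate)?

293

On the wire with 10% overhead: 3.410 Mbps.
1000 Mbps = 1,000 Mbps; 1,000 / 3.410 = 293.26 → 293 viewers.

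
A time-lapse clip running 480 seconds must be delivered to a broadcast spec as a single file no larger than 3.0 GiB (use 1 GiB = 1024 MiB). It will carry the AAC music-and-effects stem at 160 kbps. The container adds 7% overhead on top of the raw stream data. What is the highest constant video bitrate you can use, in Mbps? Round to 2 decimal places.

50.01 Mbps

Budget: 3.0 GiB = 25769.8 Mb.
Stream payload after overhead: 25769.8 / 1.07 = 24083.9 Mb.
Total bitrate budget: 24083.9 Mb / 480 s = 50.175 Mbps.
Audio: 160 kbps = 0.160 Mbps.
Video: 50.175 − 0.160 = 50.015 Mbps.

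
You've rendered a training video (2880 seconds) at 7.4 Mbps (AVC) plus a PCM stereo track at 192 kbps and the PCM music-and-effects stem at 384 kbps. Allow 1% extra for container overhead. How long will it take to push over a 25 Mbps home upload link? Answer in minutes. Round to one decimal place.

Audio total: 192 + 384 = 576 kbps = 0.576 Mbps.
Total bitrate: 7.976 Mbps.
File: 7.976 Mbps × 2880 s = 22970.9 Mb.
With 1% container overhead: ×1.01. → 23200.6 Mb.
At 25 Mbps: 23200.6 / 25 = 928.0 s ≈ 15.5 minutes.

15.5 minutes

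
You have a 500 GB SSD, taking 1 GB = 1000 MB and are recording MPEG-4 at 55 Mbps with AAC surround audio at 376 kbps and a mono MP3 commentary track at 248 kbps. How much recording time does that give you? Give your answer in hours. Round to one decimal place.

Audio total: 376 + 248 = 624 kbps = 0.624 Mbps.
Total bitrate: 55 + 0.624 = 55.624 Mbps.
Capacity: 500 GB = 4,000,000 Mb.
Recording time: 4,000,000 / 55.624 = 71,911 s ≈ 20.0 hours.

20.0 hours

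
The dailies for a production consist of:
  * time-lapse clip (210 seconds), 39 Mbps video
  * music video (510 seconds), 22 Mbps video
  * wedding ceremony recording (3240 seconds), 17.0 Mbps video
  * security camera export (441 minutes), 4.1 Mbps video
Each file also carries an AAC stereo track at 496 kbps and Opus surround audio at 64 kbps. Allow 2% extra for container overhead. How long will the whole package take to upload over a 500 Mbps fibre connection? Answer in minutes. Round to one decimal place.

6.8 minutes

Audio total: 496 + 64 = 560 kbps = 0.560 Mbps.
time-lapse clip: 39.560 Mbps × 210 s × 1.02 = 8473.8 Mb
music video: 22.560 Mbps × 510 s × 1.02 = 11735.7 Mb
wedding ceremony recording: 17.560 Mbps × 3240 s × 1.02 = 58032.3 Mb
security camera export: 4.660 Mbps × 26460 s × 1.02 = 125769.7 Mb
Total: 204011.4 Mb = 25501.4 MB.
At 500 Mbps: 204011.4 / 500 = 408 s ≈ 6.8 minutes.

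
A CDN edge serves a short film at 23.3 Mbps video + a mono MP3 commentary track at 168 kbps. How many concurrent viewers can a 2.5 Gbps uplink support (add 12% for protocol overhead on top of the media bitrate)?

Audio: 168 kbps = 0.168 Mbps.
Per-viewer media rate: 23.468 Mbps.
On the wire with 12% overhead: 26.284 Mbps.
2.5 Gbps = 2,500 Mbps; 2,500 / 26.284 = 95.11 → 95 viewers.

95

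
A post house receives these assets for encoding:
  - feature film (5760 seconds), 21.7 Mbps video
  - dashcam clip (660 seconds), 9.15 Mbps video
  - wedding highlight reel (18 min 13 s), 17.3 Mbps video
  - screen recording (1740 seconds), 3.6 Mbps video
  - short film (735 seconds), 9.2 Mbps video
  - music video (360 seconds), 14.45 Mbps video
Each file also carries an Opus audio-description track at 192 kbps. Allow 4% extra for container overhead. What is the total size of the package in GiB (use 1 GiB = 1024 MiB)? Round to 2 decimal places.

20.60 GiB

Audio: 192 kbps = 0.192 Mbps.
feature film: 21.892 Mbps × 5760 s × 1.04 = 131141.8 Mb
dashcam clip: 9.342 Mbps × 660 s × 1.04 = 6412.3 Mb
wedding highlight reel: 17.492 Mbps × 1093 s × 1.04 = 19883.5 Mb
screen recording: 3.792 Mbps × 1740 s × 1.04 = 6862.0 Mb
short film: 9.392 Mbps × 735 s × 1.04 = 7179.2 Mb
music video: 14.642 Mbps × 360 s × 1.04 = 5482.0 Mb
Total: 176960.9 Mb = 22120.1 MB.
= 20.60 GiB.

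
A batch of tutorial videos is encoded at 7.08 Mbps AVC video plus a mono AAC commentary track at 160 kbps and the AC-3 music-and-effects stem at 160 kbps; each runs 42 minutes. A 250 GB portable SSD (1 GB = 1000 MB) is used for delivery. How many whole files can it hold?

107

42 min = 2520 s
Audio total: 160 + 160 = 320 kbps = 0.320 Mbps.
Total bitrate: 7.400 Mbps.
Per item: 7.400 Mbps × 2520 s = 18,648 Mb = 2,331 MB.
Capacity: 250 GB = 2,000,000 Mb; 107.25 items → 107 complete.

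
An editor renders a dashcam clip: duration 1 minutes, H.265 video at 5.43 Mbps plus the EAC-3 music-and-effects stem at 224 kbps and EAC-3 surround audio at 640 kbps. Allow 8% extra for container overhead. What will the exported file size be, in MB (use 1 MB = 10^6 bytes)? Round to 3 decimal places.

50.981 MB

Audio total: 224 + 640 = 864 kbps = 0.864 Mbps.
Total bitrate: 5.43 + 0.864 = 6.294 Mbps.
Stream data: 6.294 Mbps × 60 s = 377.6 Mb.
With 8% container overhead: ×1.08.
407.9 Mb ÷ 8 = 50.98 MB → 50.98 MB.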